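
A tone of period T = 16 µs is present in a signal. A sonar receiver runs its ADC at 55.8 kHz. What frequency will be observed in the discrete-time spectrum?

T = 16 µs → f = 1/T = 62.5 kHz.
62.5 kHz mod fs = 6.7 kHz.
6.7 kHz ≤ fs/2 = 27.9 kHz, appears at 6.7 kHz.

6.7 kHz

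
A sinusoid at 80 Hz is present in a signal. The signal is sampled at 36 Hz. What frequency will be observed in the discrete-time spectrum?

80 Hz mod fs = 8 Hz.
8 Hz ≤ fs/2 = 18 Hz, appears at 8 Hz.

8 Hz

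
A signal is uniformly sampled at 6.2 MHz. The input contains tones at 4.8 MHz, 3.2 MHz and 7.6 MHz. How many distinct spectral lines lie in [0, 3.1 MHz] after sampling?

fs/2 = 3.1 MHz.
4.8 MHz > fs/2 = 3.1 MHz, folds to fs − 4.8 MHz = 1.4 MHz.
3.2 MHz > fs/2 = 3.1 MHz, folds to fs − 3.2 MHz = 3 MHz.
7.6 MHz mod fs = 1.4 MHz.
1.4 MHz ≤ fs/2 = 3.1 MHz, appears at 1.4 MHz.
Distinct values: {1.4 MHz, 3 MHz} → 2.

2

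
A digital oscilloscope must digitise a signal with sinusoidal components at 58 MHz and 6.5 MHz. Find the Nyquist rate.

116 MHz

Highest-frequency component: 58 MHz.
Nyquist rate = 2 × 58 MHz = 116 MHz.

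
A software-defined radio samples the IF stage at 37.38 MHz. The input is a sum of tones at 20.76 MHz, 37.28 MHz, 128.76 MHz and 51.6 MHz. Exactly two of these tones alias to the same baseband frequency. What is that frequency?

fs/2 = 18.69 MHz.
20.76 MHz > fs/2 = 18.69 MHz, folds to fs − 20.76 MHz = 16.62 MHz.
37.28 MHz > fs/2 = 18.69 MHz, folds to fs − 37.28 MHz = 0.1 MHz.
128.76 MHz mod fs = 16.62 MHz.
16.62 MHz ≤ fs/2 = 18.69 MHz, appears at 16.62 MHz.
51.6 MHz mod fs = 14.22 MHz.
14.22 MHz ≤ fs/2 = 18.69 MHz, appears at 14.22 MHz.
20.76 MHz and 128.76 MHz both map to 16.62 MHz.

16.62 MHz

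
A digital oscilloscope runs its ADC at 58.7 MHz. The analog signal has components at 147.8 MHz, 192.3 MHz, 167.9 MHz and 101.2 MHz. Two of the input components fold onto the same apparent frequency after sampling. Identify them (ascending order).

fs/2 = 29.35 MHz.
147.8 MHz mod fs = 30.4 MHz.
30.4 MHz > fs/2 = 29.35 MHz, folds to fs − 30.4 MHz = 28.3 MHz.
192.3 MHz mod fs = 16.2 MHz.
16.2 MHz ≤ fs/2 = 29.35 MHz, appears at 16.2 MHz.
167.9 MHz mod fs = 50.5 MHz.
50.5 MHz > fs/2 = 29.35 MHz, folds to fs − 50.5 MHz = 8.2 MHz.
101.2 MHz mod fs = 42.5 MHz.
42.5 MHz > fs/2 = 29.35 MHz, folds to fs − 42.5 MHz = 16.2 MHz.
101.2 MHz and 192.3 MHz both map to 16.2 MHz.

101.2 MHz, 192.3 MHz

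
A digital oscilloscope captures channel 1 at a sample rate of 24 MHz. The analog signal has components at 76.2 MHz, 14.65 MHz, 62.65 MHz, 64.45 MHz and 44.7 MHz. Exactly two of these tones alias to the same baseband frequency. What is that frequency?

fs/2 = 12 MHz.
76.2 MHz mod fs = 4.2 MHz.
4.2 MHz ≤ fs/2 = 12 MHz, appears at 4.2 MHz.
14.65 MHz > fs/2 = 12 MHz, folds to fs − 14.65 MHz = 9.35 MHz.
62.65 MHz mod fs = 14.65 MHz.
14.65 MHz > fs/2 = 12 MHz, folds to fs − 14.65 MHz = 9.35 MHz.
64.45 MHz mod fs = 16.45 MHz.
16.45 MHz > fs/2 = 12 MHz, folds to fs − 16.45 MHz = 7.55 MHz.
44.7 MHz mod fs = 20.7 MHz.
20.7 MHz > fs/2 = 12 MHz, folds to fs − 20.7 MHz = 3.3 MHz.
14.65 MHz and 62.65 MHz both map to 9.35 MHz.

9.35 MHz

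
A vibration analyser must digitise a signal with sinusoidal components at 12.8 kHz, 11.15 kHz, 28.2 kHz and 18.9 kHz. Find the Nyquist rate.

56.4 kHz

Highest-frequency component: 28.2 kHz.
Nyquist rate = 2 × 28.2 kHz = 56.4 kHz.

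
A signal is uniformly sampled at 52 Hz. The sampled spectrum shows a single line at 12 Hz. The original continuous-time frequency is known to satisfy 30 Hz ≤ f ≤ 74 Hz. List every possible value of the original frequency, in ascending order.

Frequencies that alias to 12 Hz are k·fs ± 12 Hz for integer k ≥ 0.
k=0: 12 Hz.
k=1: 40 Hz, 64 Hz.
k=2: 92 Hz, 116 Hz.
Within [30 Hz, 74 Hz]: 40 Hz, 64 Hz.

40 Hz, 64 Hz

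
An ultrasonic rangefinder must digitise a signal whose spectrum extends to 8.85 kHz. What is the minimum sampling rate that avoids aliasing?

Nyquist rate = 2 × 8.85 kHz = 17.7 kHz.

17.7 kHz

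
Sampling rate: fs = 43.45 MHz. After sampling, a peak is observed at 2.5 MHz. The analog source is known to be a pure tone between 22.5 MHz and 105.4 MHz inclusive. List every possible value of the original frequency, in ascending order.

40.95 MHz, 45.95 MHz, 84.4 MHz, 89.4 MHz

Frequencies that alias to 2.5 MHz are k·fs ± 2.5 MHz for integer k ≥ 0.
k=0: 2.5 MHz.
k=1: 40.95 MHz, 45.95 MHz.
k=2: 84.4 MHz, 89.4 MHz.
k=3: 127.85 MHz, 132.85 MHz.
Within [22.5 MHz, 105.4 MHz]: 40.95 MHz, 45.95 MHz, 84.4 MHz, 89.4 MHz.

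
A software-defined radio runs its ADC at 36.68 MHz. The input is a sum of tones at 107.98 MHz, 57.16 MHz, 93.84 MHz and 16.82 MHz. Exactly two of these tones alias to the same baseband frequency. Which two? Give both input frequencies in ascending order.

57.16 MHz, 93.84 MHz

fs/2 = 18.34 MHz.
107.98 MHz mod fs = 34.62 MHz.
34.62 MHz > fs/2 = 18.34 MHz, folds to fs − 34.62 MHz = 2.06 MHz.
57.16 MHz mod fs = 20.48 MHz.
20.48 MHz > fs/2 = 18.34 MHz, folds to fs − 20.48 MHz = 16.2 MHz.
93.84 MHz mod fs = 20.48 MHz.
20.48 MHz > fs/2 = 18.34 MHz, folds to fs − 20.48 MHz = 16.2 MHz.
16.82 MHz ≤ fs/2 = 18.34 MHz, passes unchanged.
57.16 MHz and 93.84 MHz both map to 16.2 MHz.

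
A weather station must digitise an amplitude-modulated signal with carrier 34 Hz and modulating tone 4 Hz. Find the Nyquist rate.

76 Hz

AM sidebands sit at fc ± fm = 30 Hz and 38 Hz.
Highest-frequency component: 38 Hz.
Nyquist rate = 2 × 38 Hz = 76 Hz.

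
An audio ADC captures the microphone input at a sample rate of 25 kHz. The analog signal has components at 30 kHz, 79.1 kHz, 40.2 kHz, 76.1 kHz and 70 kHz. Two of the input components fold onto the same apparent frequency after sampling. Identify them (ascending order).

fs/2 = 12.5 kHz.
30 kHz mod fs = 5 kHz.
5 kHz ≤ fs/2 = 12.5 kHz, appears at 5 kHz.
79.1 kHz mod fs = 4.1 kHz.
4.1 kHz ≤ fs/2 = 12.5 kHz, appears at 4.1 kHz.
40.2 kHz mod fs = 15.2 kHz.
15.2 kHz > fs/2 = 12.5 kHz, folds to fs − 15.2 kHz = 9.8 kHz.
76.1 kHz mod fs = 1.1 kHz.
1.1 kHz ≤ fs/2 = 12.5 kHz, appears at 1.1 kHz.
70 kHz mod fs = 20 kHz.
20 kHz > fs/2 = 12.5 kHz, folds to fs − 20 kHz = 5 kHz.
30 kHz and 70 kHz both map to 5 kHz.

30 kHz, 70 kHz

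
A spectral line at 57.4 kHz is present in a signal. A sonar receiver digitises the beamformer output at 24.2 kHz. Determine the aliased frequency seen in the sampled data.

57.4 kHz mod fs = 9 kHz.
9 kHz ≤ fs/2 = 12.1 kHz, appears at 9 kHz.

9 kHz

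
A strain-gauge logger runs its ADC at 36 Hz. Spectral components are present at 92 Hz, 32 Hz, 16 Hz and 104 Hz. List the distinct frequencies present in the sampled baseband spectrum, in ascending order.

4 Hz, 16 Hz

fs/2 = 18 Hz.
92 Hz mod fs = 20 Hz.
20 Hz > fs/2 = 18 Hz, folds to fs − 20 Hz = 16 Hz.
32 Hz > fs/2 = 18 Hz, folds to fs − 32 Hz = 4 Hz.
16 Hz ≤ fs/2 = 18 Hz, passes unchanged.
104 Hz mod fs = 32 Hz.
32 Hz > fs/2 = 18 Hz, folds to fs − 32 Hz = 4 Hz.
Distinct values: {4 Hz, 16 Hz}.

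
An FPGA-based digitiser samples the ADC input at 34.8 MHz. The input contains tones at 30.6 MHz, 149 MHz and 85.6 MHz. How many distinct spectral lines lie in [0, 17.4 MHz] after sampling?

fs/2 = 17.4 MHz.
30.6 MHz > fs/2 = 17.4 MHz, folds to fs − 30.6 MHz = 4.2 MHz.
149 MHz mod fs = 9.8 MHz.
9.8 MHz ≤ fs/2 = 17.4 MHz, appears at 9.8 MHz.
85.6 MHz mod fs = 16 MHz.
16 MHz ≤ fs/2 = 17.4 MHz, appears at 16 MHz.
Distinct values: {4.2 MHz, 9.8 MHz, 16 MHz} → 3.

3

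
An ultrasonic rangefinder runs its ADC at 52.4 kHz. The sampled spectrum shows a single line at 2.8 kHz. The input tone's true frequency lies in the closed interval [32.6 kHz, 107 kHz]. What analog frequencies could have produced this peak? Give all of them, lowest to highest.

Frequencies that alias to 2.8 kHz are k·fs ± 2.8 kHz for integer k ≥ 0.
k=0: 2.8 kHz.
k=1: 49.6 kHz, 55.2 kHz.
k=2: 102 kHz, 107.6 kHz.
k=3: 154.4 kHz, 160 kHz.
Within [32.6 kHz, 107 kHz]: 49.6 kHz, 55.2 kHz, 102 kHz.

49.6 kHz, 55.2 kHz, 102 kHz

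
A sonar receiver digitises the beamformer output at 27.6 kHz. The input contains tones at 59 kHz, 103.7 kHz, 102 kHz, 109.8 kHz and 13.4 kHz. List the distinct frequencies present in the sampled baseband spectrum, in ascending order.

fs/2 = 13.8 kHz.
59 kHz mod fs = 3.8 kHz.
3.8 kHz ≤ fs/2 = 13.8 kHz, appears at 3.8 kHz.
103.7 kHz mod fs = 20.9 kHz.
20.9 kHz > fs/2 = 13.8 kHz, folds to fs − 20.9 kHz = 6.7 kHz.
102 kHz mod fs = 19.2 kHz.
19.2 kHz > fs/2 = 13.8 kHz, folds to fs − 19.2 kHz = 8.4 kHz.
109.8 kHz mod fs = 27 kHz.
27 kHz > fs/2 = 13.8 kHz, folds to fs − 27 kHz = 0.6 kHz.
13.4 kHz ≤ fs/2 = 13.8 kHz, passes unchanged.
Distinct values: {0.6 kHz, 3.8 kHz, 6.7 kHz, 8.4 kHz, 13.4 kHz}.

0.6 kHz, 3.8 kHz, 6.7 kHz, 8.4 kHz, 13.4 kHz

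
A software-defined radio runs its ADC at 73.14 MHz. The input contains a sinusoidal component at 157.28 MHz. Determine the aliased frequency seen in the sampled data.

157.28 MHz mod fs = 11 MHz.
11 MHz ≤ fs/2 = 36.57 MHz, appears at 11 MHz.

11 MHz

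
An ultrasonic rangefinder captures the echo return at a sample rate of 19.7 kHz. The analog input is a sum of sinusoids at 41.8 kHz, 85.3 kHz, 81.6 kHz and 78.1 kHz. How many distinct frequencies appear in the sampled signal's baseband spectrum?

4

fs/2 = 9.85 kHz.
41.8 kHz mod fs = 2.4 kHz.
2.4 kHz ≤ fs/2 = 9.85 kHz, appears at 2.4 kHz.
85.3 kHz mod fs = 6.5 kHz.
6.5 kHz ≤ fs/2 = 9.85 kHz, appears at 6.5 kHz.
81.6 kHz mod fs = 2.8 kHz.
2.8 kHz ≤ fs/2 = 9.85 kHz, appears at 2.8 kHz.
78.1 kHz mod fs = 19 kHz.
19 kHz > fs/2 = 9.85 kHz, folds to fs − 19 kHz = 0.7 kHz.
Distinct values: {0.7 kHz, 2.4 kHz, 2.8 kHz, 6.5 kHz} → 4.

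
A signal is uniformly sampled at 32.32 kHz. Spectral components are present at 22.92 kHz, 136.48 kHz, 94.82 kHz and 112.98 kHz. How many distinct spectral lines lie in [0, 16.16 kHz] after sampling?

4

fs/2 = 16.16 kHz.
22.92 kHz > fs/2 = 16.16 kHz, folds to fs − 22.92 kHz = 9.4 kHz.
136.48 kHz mod fs = 7.2 kHz.
7.2 kHz ≤ fs/2 = 16.16 kHz, appears at 7.2 kHz.
94.82 kHz mod fs = 30.18 kHz.
30.18 kHz > fs/2 = 16.16 kHz, folds to fs − 30.18 kHz = 2.14 kHz.
112.98 kHz mod fs = 16.02 kHz.
16.02 kHz ≤ fs/2 = 16.16 kHz, appears at 16.02 kHz.
Distinct values: {2.14 kHz, 7.2 kHz, 9.4 kHz, 16.02 kHz} → 4.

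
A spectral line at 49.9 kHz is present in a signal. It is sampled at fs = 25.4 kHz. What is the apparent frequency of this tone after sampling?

0.9 kHz

49.9 kHz mod fs = 24.5 kHz.
24.5 kHz > fs/2 = 12.7 kHz, folds to fs − 24.5 kHz = 0.9 kHz.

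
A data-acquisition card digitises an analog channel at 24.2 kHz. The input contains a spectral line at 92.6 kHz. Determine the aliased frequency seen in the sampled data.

4.2 kHz

92.6 kHz mod fs = 20 kHz.
20 kHz > fs/2 = 12.1 kHz, folds to fs − 20 kHz = 4.2 kHz.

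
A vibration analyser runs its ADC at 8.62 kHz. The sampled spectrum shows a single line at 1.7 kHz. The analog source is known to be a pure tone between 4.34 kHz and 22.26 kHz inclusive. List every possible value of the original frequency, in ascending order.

Frequencies that alias to 1.7 kHz are k·fs ± 1.7 kHz for integer k ≥ 0.
k=0: 1.7 kHz.
k=1: 6.92 kHz, 10.32 kHz.
k=2: 15.54 kHz, 18.94 kHz.
k=3: 24.16 kHz, 27.56 kHz.
Within [4.34 kHz, 22.26 kHz]: 6.92 kHz, 10.32 kHz, 15.54 kHz, 18.94 kHz.

6.92 kHz, 10.32 kHz, 15.54 kHz, 18.94 kHz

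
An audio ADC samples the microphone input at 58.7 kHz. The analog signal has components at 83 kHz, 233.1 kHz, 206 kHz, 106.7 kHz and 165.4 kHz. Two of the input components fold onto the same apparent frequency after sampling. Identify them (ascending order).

fs/2 = 29.35 kHz.
83 kHz mod fs = 24.3 kHz.
24.3 kHz ≤ fs/2 = 29.35 kHz, appears at 24.3 kHz.
233.1 kHz mod fs = 57 kHz.
57 kHz > fs/2 = 29.35 kHz, folds to fs − 57 kHz = 1.7 kHz.
206 kHz mod fs = 29.9 kHz.
29.9 kHz > fs/2 = 29.35 kHz, folds to fs − 29.9 kHz = 28.8 kHz.
106.7 kHz mod fs = 48 kHz.
48 kHz > fs/2 = 29.35 kHz, folds to fs − 48 kHz = 10.7 kHz.
165.4 kHz mod fs = 48 kHz.
48 kHz > fs/2 = 29.35 kHz, folds to fs − 48 kHz = 10.7 kHz.
106.7 kHz and 165.4 kHz both map to 10.7 kHz.

106.7 kHz, 165.4 kHz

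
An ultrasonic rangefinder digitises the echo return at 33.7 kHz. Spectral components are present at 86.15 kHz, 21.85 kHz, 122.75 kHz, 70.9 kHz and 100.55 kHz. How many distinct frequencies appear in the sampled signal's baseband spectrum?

5

fs/2 = 16.85 kHz.
86.15 kHz mod fs = 18.75 kHz.
18.75 kHz > fs/2 = 16.85 kHz, folds to fs − 18.75 kHz = 14.95 kHz.
21.85 kHz > fs/2 = 16.85 kHz, folds to fs − 21.85 kHz = 11.85 kHz.
122.75 kHz mod fs = 21.65 kHz.
21.65 kHz > fs/2 = 16.85 kHz, folds to fs − 21.65 kHz = 12.05 kHz.
70.9 kHz mod fs = 3.5 kHz.
3.5 kHz ≤ fs/2 = 16.85 kHz, appears at 3.5 kHz.
100.55 kHz mod fs = 33.15 kHz.
33.15 kHz > fs/2 = 16.85 kHz, folds to fs − 33.15 kHz = 0.55 kHz.
Distinct values: {0.55 kHz, 3.5 kHz, 11.85 kHz, 12.05 kHz, 14.95 kHz} → 5.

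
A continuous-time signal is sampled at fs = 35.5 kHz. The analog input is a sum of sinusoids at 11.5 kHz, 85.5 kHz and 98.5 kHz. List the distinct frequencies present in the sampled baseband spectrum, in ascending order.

8 kHz, 11.5 kHz, 14.5 kHz

fs/2 = 17.75 kHz.
11.5 kHz ≤ fs/2 = 17.75 kHz, passes unchanged.
85.5 kHz mod fs = 14.5 kHz.
14.5 kHz ≤ fs/2 = 17.75 kHz, appears at 14.5 kHz.
98.5 kHz mod fs = 27.5 kHz.
27.5 kHz > fs/2 = 17.75 kHz, folds to fs − 27.5 kHz = 8 kHz.
Distinct values: {8 kHz, 11.5 kHz, 14.5 kHz}.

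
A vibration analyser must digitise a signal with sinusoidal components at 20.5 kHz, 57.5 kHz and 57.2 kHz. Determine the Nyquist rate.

115 kHz

Highest-frequency component: 57.5 kHz.
Nyquist rate = 2 × 57.5 kHz = 115 kHz.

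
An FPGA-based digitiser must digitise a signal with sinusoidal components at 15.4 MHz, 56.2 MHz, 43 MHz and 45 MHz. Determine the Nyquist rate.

Highest-frequency component: 56.2 MHz.
Nyquist rate = 2 × 56.2 MHz = 112.4 MHz.

112.4 MHz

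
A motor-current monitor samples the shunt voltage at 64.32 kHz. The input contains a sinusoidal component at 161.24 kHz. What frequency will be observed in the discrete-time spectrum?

31.72 kHz

161.24 kHz mod fs = 32.6 kHz.
32.6 kHz > fs/2 = 32.16 kHz, folds to fs − 32.6 kHz = 31.72 kHz.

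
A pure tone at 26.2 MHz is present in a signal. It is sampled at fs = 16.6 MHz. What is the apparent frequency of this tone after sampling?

7 MHz

26.2 MHz mod fs = 9.6 MHz.
9.6 MHz > fs/2 = 8.3 MHz, folds to fs − 9.6 MHz = 7 MHz.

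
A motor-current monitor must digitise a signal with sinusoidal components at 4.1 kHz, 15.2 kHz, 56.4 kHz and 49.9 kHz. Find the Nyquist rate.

Highest-frequency component: 56.4 kHz.
Nyquist rate = 2 × 56.4 kHz = 112.8 kHz.

112.8 kHz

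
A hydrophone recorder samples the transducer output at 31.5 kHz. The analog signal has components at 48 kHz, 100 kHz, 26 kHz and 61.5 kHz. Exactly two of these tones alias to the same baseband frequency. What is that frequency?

fs/2 = 15.75 kHz.
48 kHz mod fs = 16.5 kHz.
16.5 kHz > fs/2 = 15.75 kHz, folds to fs − 16.5 kHz = 15 kHz.
100 kHz mod fs = 5.5 kHz.
5.5 kHz ≤ fs/2 = 15.75 kHz, appears at 5.5 kHz.
26 kHz > fs/2 = 15.75 kHz, folds to fs − 26 kHz = 5.5 kHz.
61.5 kHz mod fs = 30 kHz.
30 kHz > fs/2 = 15.75 kHz, folds to fs − 30 kHz = 1.5 kHz.
26 kHz and 100 kHz both map to 5.5 kHz.

5.5 kHz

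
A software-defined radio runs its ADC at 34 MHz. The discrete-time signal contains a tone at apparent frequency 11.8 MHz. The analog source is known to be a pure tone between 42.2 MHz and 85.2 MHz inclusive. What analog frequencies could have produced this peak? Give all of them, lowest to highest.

45.8 MHz, 56.2 MHz, 79.8 MHz

Frequencies that alias to 11.8 MHz are k·fs ± 11.8 MHz for integer k ≥ 0.
k=0: 11.8 MHz.
k=1: 22.2 MHz, 45.8 MHz.
k=2: 56.2 MHz, 79.8 MHz.
k=3: 90.2 MHz, 113.8 MHz.
Within [42.2 MHz, 85.2 MHz]: 45.8 MHz, 56.2 MHz, 79.8 MHz.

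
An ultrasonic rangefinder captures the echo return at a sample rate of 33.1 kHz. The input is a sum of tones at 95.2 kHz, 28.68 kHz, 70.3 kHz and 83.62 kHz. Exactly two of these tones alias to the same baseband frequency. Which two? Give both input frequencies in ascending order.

fs/2 = 16.55 kHz.
95.2 kHz mod fs = 29 kHz.
29 kHz > fs/2 = 16.55 kHz, folds to fs − 29 kHz = 4.1 kHz.
28.68 kHz > fs/2 = 16.55 kHz, folds to fs − 28.68 kHz = 4.42 kHz.
70.3 kHz mod fs = 4.1 kHz.
4.1 kHz ≤ fs/2 = 16.55 kHz, appears at 4.1 kHz.
83.62 kHz mod fs = 17.42 kHz.
17.42 kHz > fs/2 = 16.55 kHz, folds to fs − 17.42 kHz = 15.68 kHz.
70.3 kHz and 95.2 kHz both map to 4.1 kHz.

70.3 kHz, 95.2 kHz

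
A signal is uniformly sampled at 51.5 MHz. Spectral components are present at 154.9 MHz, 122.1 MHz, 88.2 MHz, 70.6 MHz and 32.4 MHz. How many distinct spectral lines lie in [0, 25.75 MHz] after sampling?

fs/2 = 25.75 MHz.
154.9 MHz mod fs = 0.4 MHz.
0.4 MHz ≤ fs/2 = 25.75 MHz, appears at 0.4 MHz.
122.1 MHz mod fs = 19.1 MHz.
19.1 MHz ≤ fs/2 = 25.75 MHz, appears at 19.1 MHz.
88.2 MHz mod fs = 36.7 MHz.
36.7 MHz > fs/2 = 25.75 MHz, folds to fs − 36.7 MHz = 14.8 MHz.
70.6 MHz mod fs = 19.1 MHz.
19.1 MHz ≤ fs/2 = 25.75 MHz, appears at 19.1 MHz.
32.4 MHz > fs/2 = 25.75 MHz, folds to fs − 32.4 MHz = 19.1 MHz.
Distinct values: {0.4 MHz, 14.8 MHz, 19.1 MHz} → 3.

3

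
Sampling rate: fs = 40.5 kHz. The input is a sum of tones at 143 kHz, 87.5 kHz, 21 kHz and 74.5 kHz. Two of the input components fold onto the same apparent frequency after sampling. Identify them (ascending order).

fs/2 = 20.25 kHz.
143 kHz mod fs = 21.5 kHz.
21.5 kHz > fs/2 = 20.25 kHz, folds to fs − 21.5 kHz = 19 kHz.
87.5 kHz mod fs = 6.5 kHz.
6.5 kHz ≤ fs/2 = 20.25 kHz, appears at 6.5 kHz.
21 kHz > fs/2 = 20.25 kHz, folds to fs − 21 kHz = 19.5 kHz.
74.5 kHz mod fs = 34 kHz.
34 kHz > fs/2 = 20.25 kHz, folds to fs − 34 kHz = 6.5 kHz.
74.5 kHz and 87.5 kHz both map to 6.5 kHz.

74.5 kHz, 87.5 kHz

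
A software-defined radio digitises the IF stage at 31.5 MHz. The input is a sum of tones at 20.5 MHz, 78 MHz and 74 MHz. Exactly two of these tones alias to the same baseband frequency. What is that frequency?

11 MHz

fs/2 = 15.75 MHz.
20.5 MHz > fs/2 = 15.75 MHz, folds to fs − 20.5 MHz = 11 MHz.
78 MHz mod fs = 15 MHz.
15 MHz ≤ fs/2 = 15.75 MHz, appears at 15 MHz.
74 MHz mod fs = 11 MHz.
11 MHz ≤ fs/2 = 15.75 MHz, appears at 11 MHz.
20.5 MHz and 74 MHz both map to 11 MHz.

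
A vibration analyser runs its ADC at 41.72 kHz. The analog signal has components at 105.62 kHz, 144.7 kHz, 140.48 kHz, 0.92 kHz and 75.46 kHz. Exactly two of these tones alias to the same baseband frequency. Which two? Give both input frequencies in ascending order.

105.62 kHz, 144.7 kHz

fs/2 = 20.86 kHz.
105.62 kHz mod fs = 22.18 kHz.
22.18 kHz > fs/2 = 20.86 kHz, folds to fs − 22.18 kHz = 19.54 kHz.
144.7 kHz mod fs = 19.54 kHz.
19.54 kHz ≤ fs/2 = 20.86 kHz, appears at 19.54 kHz.
140.48 kHz mod fs = 15.32 kHz.
15.32 kHz ≤ fs/2 = 20.86 kHz, appears at 15.32 kHz.
0.92 kHz ≤ fs/2 = 20.86 kHz, passes unchanged.
75.46 kHz mod fs = 33.74 kHz.
33.74 kHz > fs/2 = 20.86 kHz, folds to fs − 33.74 kHz = 7.98 kHz.
105.62 kHz and 144.7 kHz both map to 19.54 kHz.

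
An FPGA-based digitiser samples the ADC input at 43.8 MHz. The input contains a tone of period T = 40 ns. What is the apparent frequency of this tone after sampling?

18.8 MHz

T = 40 ns → f = 1/T = 25 MHz.
25 MHz > fs/2 = 21.9 MHz, folds to fs − 25 MHz = 18.8 MHz.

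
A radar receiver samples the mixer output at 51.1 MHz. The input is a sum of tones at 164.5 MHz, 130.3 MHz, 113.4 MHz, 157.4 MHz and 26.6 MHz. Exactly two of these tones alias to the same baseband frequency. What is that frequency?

11.2 MHz

fs/2 = 25.55 MHz.
164.5 MHz mod fs = 11.2 MHz.
11.2 MHz ≤ fs/2 = 25.55 MHz, appears at 11.2 MHz.
130.3 MHz mod fs = 28.1 MHz.
28.1 MHz > fs/2 = 25.55 MHz, folds to fs − 28.1 MHz = 23 MHz.
113.4 MHz mod fs = 11.2 MHz.
11.2 MHz ≤ fs/2 = 25.55 MHz, appears at 11.2 MHz.
157.4 MHz mod fs = 4.1 MHz.
4.1 MHz ≤ fs/2 = 25.55 MHz, appears at 4.1 MHz.
26.6 MHz > fs/2 = 25.55 MHz, folds to fs − 26.6 MHz = 24.5 MHz.
113.4 MHz and 164.5 MHz both map to 11.2 MHz.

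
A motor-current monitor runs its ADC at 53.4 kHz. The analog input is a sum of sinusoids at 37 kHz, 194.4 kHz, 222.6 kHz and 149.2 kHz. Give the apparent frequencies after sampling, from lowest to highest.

fs/2 = 26.7 kHz.
37 kHz > fs/2 = 26.7 kHz, folds to fs − 37 kHz = 16.4 kHz.
194.4 kHz mod fs = 34.2 kHz.
34.2 kHz > fs/2 = 26.7 kHz, folds to fs − 34.2 kHz = 19.2 kHz.
222.6 kHz mod fs = 9 kHz.
9 kHz ≤ fs/2 = 26.7 kHz, appears at 9 kHz.
149.2 kHz mod fs = 42.4 kHz.
42.4 kHz > fs/2 = 26.7 kHz, folds to fs − 42.4 kHz = 11 kHz.
Distinct values: {9 kHz, 11 kHz, 16.4 kHz, 19.2 kHz}.

9 kHz, 11 kHz, 16.4 kHz, 19.2 kHz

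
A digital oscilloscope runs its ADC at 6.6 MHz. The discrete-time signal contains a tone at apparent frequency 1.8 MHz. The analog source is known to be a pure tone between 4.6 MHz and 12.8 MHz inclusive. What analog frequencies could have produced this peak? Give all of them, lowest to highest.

4.8 MHz, 8.4 MHz, 11.4 MHz

Frequencies that alias to 1.8 MHz are k·fs ± 1.8 MHz for integer k ≥ 0.
k=0: 1.8 MHz.
k=1: 4.8 MHz, 8.4 MHz.
k=2: 11.4 MHz, 15 MHz.
k=3: 18 MHz, 21.6 MHz.
Within [4.6 MHz, 12.8 MHz]: 4.8 MHz, 8.4 MHz, 11.4 MHz.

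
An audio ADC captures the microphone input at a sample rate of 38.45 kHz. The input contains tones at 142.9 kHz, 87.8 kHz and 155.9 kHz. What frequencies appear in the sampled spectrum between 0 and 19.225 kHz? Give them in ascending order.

fs/2 = 19.225 kHz.
142.9 kHz mod fs = 27.55 kHz.
27.55 kHz > fs/2 = 19.225 kHz, folds to fs − 27.55 kHz = 10.9 kHz.
87.8 kHz mod fs = 10.9 kHz.
10.9 kHz ≤ fs/2 = 19.225 kHz, appears at 10.9 kHz.
155.9 kHz mod fs = 2.1 kHz.
2.1 kHz ≤ fs/2 = 19.225 kHz, appears at 2.1 kHz.
Distinct values: {2.1 kHz, 10.9 kHz}.

2.1 kHz, 10.9 kHz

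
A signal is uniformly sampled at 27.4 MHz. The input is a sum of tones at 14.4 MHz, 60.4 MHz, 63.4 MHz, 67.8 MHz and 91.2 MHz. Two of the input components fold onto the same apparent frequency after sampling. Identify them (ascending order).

fs/2 = 13.7 MHz.
14.4 MHz > fs/2 = 13.7 MHz, folds to fs − 14.4 MHz = 13 MHz.
60.4 MHz mod fs = 5.6 MHz.
5.6 MHz ≤ fs/2 = 13.7 MHz, appears at 5.6 MHz.
63.4 MHz mod fs = 8.6 MHz.
8.6 MHz ≤ fs/2 = 13.7 MHz, appears at 8.6 MHz.
67.8 MHz mod fs = 13 MHz.
13 MHz ≤ fs/2 = 13.7 MHz, appears at 13 MHz.
91.2 MHz mod fs = 9 MHz.
9 MHz ≤ fs/2 = 13.7 MHz, appears at 9 MHz.
14.4 MHz and 67.8 MHz both map to 13 MHz.

14.4 MHz, 67.8 MHz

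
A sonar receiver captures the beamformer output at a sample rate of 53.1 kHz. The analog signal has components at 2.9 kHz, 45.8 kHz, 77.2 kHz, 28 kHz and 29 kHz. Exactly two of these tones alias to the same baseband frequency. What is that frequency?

fs/2 = 26.55 kHz.
2.9 kHz ≤ fs/2 = 26.55 kHz, passes unchanged.
45.8 kHz > fs/2 = 26.55 kHz, folds to fs − 45.8 kHz = 7.3 kHz.
77.2 kHz mod fs = 24.1 kHz.
24.1 kHz ≤ fs/2 = 26.55 kHz, appears at 24.1 kHz.
28 kHz > fs/2 = 26.55 kHz, folds to fs − 28 kHz = 25.1 kHz.
29 kHz > fs/2 = 26.55 kHz, folds to fs − 29 kHz = 24.1 kHz.
29 kHz and 77.2 kHz both map to 24.1 kHz.

24.1 kHz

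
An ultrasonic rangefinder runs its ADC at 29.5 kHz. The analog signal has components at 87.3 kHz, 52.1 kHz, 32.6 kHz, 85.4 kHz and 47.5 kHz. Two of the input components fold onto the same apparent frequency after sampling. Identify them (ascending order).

32.6 kHz, 85.4 kHz

fs/2 = 14.75 kHz.
87.3 kHz mod fs = 28.3 kHz.
28.3 kHz > fs/2 = 14.75 kHz, folds to fs − 28.3 kHz = 1.2 kHz.
52.1 kHz mod fs = 22.6 kHz.
22.6 kHz > fs/2 = 14.75 kHz, folds to fs − 22.6 kHz = 6.9 kHz.
32.6 kHz mod fs = 3.1 kHz.
3.1 kHz ≤ fs/2 = 14.75 kHz, appears at 3.1 kHz.
85.4 kHz mod fs = 26.4 kHz.
26.4 kHz > fs/2 = 14.75 kHz, folds to fs − 26.4 kHz = 3.1 kHz.
47.5 kHz mod fs = 18 kHz.
18 kHz > fs/2 = 14.75 kHz, folds to fs − 18 kHz = 11.5 kHz.
32.6 kHz and 85.4 kHz both map to 3.1 kHz.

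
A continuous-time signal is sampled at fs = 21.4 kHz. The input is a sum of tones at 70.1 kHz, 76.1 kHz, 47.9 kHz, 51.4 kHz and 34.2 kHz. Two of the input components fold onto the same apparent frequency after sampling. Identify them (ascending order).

34.2 kHz, 51.4 kHz

fs/2 = 10.7 kHz.
70.1 kHz mod fs = 5.9 kHz.
5.9 kHz ≤ fs/2 = 10.7 kHz, appears at 5.9 kHz.
76.1 kHz mod fs = 11.9 kHz.
11.9 kHz > fs/2 = 10.7 kHz, folds to fs − 11.9 kHz = 9.5 kHz.
47.9 kHz mod fs = 5.1 kHz.
5.1 kHz ≤ fs/2 = 10.7 kHz, appears at 5.1 kHz.
51.4 kHz mod fs = 8.6 kHz.
8.6 kHz ≤ fs/2 = 10.7 kHz, appears at 8.6 kHz.
34.2 kHz mod fs = 12.8 kHz.
12.8 kHz > fs/2 = 10.7 kHz, folds to fs − 12.8 kHz = 8.6 kHz.
34.2 kHz and 51.4 kHz both map to 8.6 kHz.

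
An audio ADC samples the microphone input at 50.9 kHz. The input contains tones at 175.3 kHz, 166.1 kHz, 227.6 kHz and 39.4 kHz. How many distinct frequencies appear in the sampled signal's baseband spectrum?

fs/2 = 25.45 kHz.
175.3 kHz mod fs = 22.6 kHz.
22.6 kHz ≤ fs/2 = 25.45 kHz, appears at 22.6 kHz.
166.1 kHz mod fs = 13.4 kHz.
13.4 kHz ≤ fs/2 = 25.45 kHz, appears at 13.4 kHz.
227.6 kHz mod fs = 24 kHz.
24 kHz ≤ fs/2 = 25.45 kHz, appears at 24 kHz.
39.4 kHz > fs/2 = 25.45 kHz, folds to fs − 39.4 kHz = 11.5 kHz.
Distinct values: {11.5 kHz, 13.4 kHz, 22.6 kHz, 24 kHz} → 4.

4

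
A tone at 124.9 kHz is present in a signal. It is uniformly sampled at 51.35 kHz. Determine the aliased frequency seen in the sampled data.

22.2 kHz

124.9 kHz mod fs = 22.2 kHz.
22.2 kHz ≤ fs/2 = 25.675 kHz, appears at 22.2 kHz.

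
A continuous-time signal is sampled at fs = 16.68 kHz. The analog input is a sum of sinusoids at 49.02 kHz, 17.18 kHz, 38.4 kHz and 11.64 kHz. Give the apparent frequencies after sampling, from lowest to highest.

0.5 kHz, 1.02 kHz, 5.04 kHz

fs/2 = 8.34 kHz.
49.02 kHz mod fs = 15.66 kHz.
15.66 kHz > fs/2 = 8.34 kHz, folds to fs − 15.66 kHz = 1.02 kHz.
17.18 kHz mod fs = 0.5 kHz.
0.5 kHz ≤ fs/2 = 8.34 kHz, appears at 0.5 kHz.
38.4 kHz mod fs = 5.04 kHz.
5.04 kHz ≤ fs/2 = 8.34 kHz, appears at 5.04 kHz.
11.64 kHz > fs/2 = 8.34 kHz, folds to fs − 11.64 kHz = 5.04 kHz.
Distinct values: {0.5 kHz, 1.02 kHz, 5.04 kHz}.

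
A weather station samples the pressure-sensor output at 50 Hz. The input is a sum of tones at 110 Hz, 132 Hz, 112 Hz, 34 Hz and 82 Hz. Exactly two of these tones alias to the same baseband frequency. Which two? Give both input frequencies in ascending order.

82 Hz, 132 Hz

fs/2 = 25 Hz.
110 Hz mod fs = 10 Hz.
10 Hz ≤ fs/2 = 25 Hz, appears at 10 Hz.
132 Hz mod fs = 32 Hz.
32 Hz > fs/2 = 25 Hz, folds to fs − 32 Hz = 18 Hz.
112 Hz mod fs = 12 Hz.
12 Hz ≤ fs/2 = 25 Hz, appears at 12 Hz.
34 Hz > fs/2 = 25 Hz, folds to fs − 34 Hz = 16 Hz.
82 Hz mod fs = 32 Hz.
32 Hz > fs/2 = 25 Hz, folds to fs − 32 Hz = 18 Hz.
82 Hz and 132 Hz both map to 18 Hz.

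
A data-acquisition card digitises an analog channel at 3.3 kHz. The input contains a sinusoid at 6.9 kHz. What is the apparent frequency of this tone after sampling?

0.3 kHz

6.9 kHz mod fs = 0.3 kHz.
0.3 kHz ≤ fs/2 = 1.65 kHz, appears at 0.3 kHz.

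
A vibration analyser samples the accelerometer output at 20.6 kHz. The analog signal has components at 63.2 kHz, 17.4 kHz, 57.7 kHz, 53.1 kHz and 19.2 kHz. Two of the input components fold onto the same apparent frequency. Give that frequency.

fs/2 = 10.3 kHz.
63.2 kHz mod fs = 1.4 kHz.
1.4 kHz ≤ fs/2 = 10.3 kHz, appears at 1.4 kHz.
17.4 kHz > fs/2 = 10.3 kHz, folds to fs − 17.4 kHz = 3.2 kHz.
57.7 kHz mod fs = 16.5 kHz.
16.5 kHz > fs/2 = 10.3 kHz, folds to fs − 16.5 kHz = 4.1 kHz.
53.1 kHz mod fs = 11.9 kHz.
11.9 kHz > fs/2 = 10.3 kHz, folds to fs − 11.9 kHz = 8.7 kHz.
19.2 kHz > fs/2 = 10.3 kHz, folds to fs − 19.2 kHz = 1.4 kHz.
19.2 kHz and 63.2 kHz both map to 1.4 kHz.

1.4 kHz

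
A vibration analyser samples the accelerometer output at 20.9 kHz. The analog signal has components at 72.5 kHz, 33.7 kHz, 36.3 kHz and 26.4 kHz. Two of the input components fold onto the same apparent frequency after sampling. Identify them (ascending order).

26.4 kHz, 36.3 kHz

fs/2 = 10.45 kHz.
72.5 kHz mod fs = 9.8 kHz.
9.8 kHz ≤ fs/2 = 10.45 kHz, appears at 9.8 kHz.
33.7 kHz mod fs = 12.8 kHz.
12.8 kHz > fs/2 = 10.45 kHz, folds to fs − 12.8 kHz = 8.1 kHz.
36.3 kHz mod fs = 15.4 kHz.
15.4 kHz > fs/2 = 10.45 kHz, folds to fs − 15.4 kHz = 5.5 kHz.
26.4 kHz mod fs = 5.5 kHz.
5.5 kHz ≤ fs/2 = 10.45 kHz, appears at 5.5 kHz.
26.4 kHz and 36.3 kHz both map to 5.5 kHz.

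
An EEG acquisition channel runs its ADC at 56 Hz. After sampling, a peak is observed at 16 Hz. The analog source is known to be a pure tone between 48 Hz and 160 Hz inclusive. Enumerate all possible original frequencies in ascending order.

72 Hz, 96 Hz, 128 Hz, 152 Hz

Frequencies that alias to 16 Hz are k·fs ± 16 Hz for integer k ≥ 0.
k=0: 16 Hz.
k=1: 40 Hz, 72 Hz.
k=2: 96 Hz, 128 Hz.
k=3: 152 Hz, 184 Hz.
k=4: 208 Hz, 240 Hz.
Within [48 Hz, 160 Hz]: 72 Hz, 96 Hz, 128 Hz, 152 Hz.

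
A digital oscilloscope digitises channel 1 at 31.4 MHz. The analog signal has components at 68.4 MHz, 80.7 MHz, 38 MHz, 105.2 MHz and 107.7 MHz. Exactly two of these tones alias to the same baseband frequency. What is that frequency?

fs/2 = 15.7 MHz.
68.4 MHz mod fs = 5.6 MHz.
5.6 MHz ≤ fs/2 = 15.7 MHz, appears at 5.6 MHz.
80.7 MHz mod fs = 17.9 MHz.
17.9 MHz > fs/2 = 15.7 MHz, folds to fs − 17.9 MHz = 13.5 MHz.
38 MHz mod fs = 6.6 MHz.
6.6 MHz ≤ fs/2 = 15.7 MHz, appears at 6.6 MHz.
105.2 MHz mod fs = 11 MHz.
11 MHz ≤ fs/2 = 15.7 MHz, appears at 11 MHz.
107.7 MHz mod fs = 13.5 MHz.
13.5 MHz ≤ fs/2 = 15.7 MHz, appears at 13.5 MHz.
80.7 MHz and 107.7 MHz both map to 13.5 MHz.

13.5 MHz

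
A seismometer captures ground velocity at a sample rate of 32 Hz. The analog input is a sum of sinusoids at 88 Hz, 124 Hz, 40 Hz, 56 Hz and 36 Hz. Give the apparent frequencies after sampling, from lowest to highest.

4 Hz, 8 Hz

fs/2 = 16 Hz.
88 Hz mod fs = 24 Hz.
24 Hz > fs/2 = 16 Hz, folds to fs − 24 Hz = 8 Hz.
124 Hz mod fs = 28 Hz.
28 Hz > fs/2 = 16 Hz, folds to fs − 28 Hz = 4 Hz.
40 Hz mod fs = 8 Hz.
8 Hz ≤ fs/2 = 16 Hz, appears at 8 Hz.
56 Hz mod fs = 24 Hz.
24 Hz > fs/2 = 16 Hz, folds to fs − 24 Hz = 8 Hz.
36 Hz mod fs = 4 Hz.
4 Hz ≤ fs/2 = 16 Hz, appears at 4 Hz.
Distinct values: {4 Hz, 8 Hz}.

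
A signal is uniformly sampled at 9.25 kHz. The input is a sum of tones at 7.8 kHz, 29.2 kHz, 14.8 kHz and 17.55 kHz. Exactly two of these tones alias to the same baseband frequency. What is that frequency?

fs/2 = 4.625 kHz.
7.8 kHz > fs/2 = 4.625 kHz, folds to fs − 7.8 kHz = 1.45 kHz.
29.2 kHz mod fs = 1.45 kHz.
1.45 kHz ≤ fs/2 = 4.625 kHz, appears at 1.45 kHz.
14.8 kHz mod fs = 5.55 kHz.
5.55 kHz > fs/2 = 4.625 kHz, folds to fs − 5.55 kHz = 3.7 kHz.
17.55 kHz mod fs = 8.3 kHz.
8.3 kHz > fs/2 = 4.625 kHz, folds to fs − 8.3 kHz = 0.95 kHz.
7.8 kHz and 29.2 kHz both map to 1.45 kHz.

1.45 kHz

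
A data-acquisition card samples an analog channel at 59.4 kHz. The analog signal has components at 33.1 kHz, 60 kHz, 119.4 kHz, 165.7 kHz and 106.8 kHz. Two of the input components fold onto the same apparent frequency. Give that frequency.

0.6 kHz

fs/2 = 29.7 kHz.
33.1 kHz > fs/2 = 29.7 kHz, folds to fs − 33.1 kHz = 26.3 kHz.
60 kHz mod fs = 0.6 kHz.
0.6 kHz ≤ fs/2 = 29.7 kHz, appears at 0.6 kHz.
119.4 kHz mod fs = 0.6 kHz.
0.6 kHz ≤ fs/2 = 29.7 kHz, appears at 0.6 kHz.
165.7 kHz mod fs = 46.9 kHz.
46.9 kHz > fs/2 = 29.7 kHz, folds to fs − 46.9 kHz = 12.5 kHz.
106.8 kHz mod fs = 47.4 kHz.
47.4 kHz > fs/2 = 29.7 kHz, folds to fs − 47.4 kHz = 12 kHz.
60 kHz and 119.4 kHz both map to 0.6 kHz.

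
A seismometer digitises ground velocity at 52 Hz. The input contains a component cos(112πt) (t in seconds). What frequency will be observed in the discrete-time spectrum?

ω = 112π rad/s → f = ω/(2π) = 56 Hz.
56 Hz mod fs = 4 Hz.
4 Hz ≤ fs/2 = 26 Hz, appears at 4 Hz.

4 Hz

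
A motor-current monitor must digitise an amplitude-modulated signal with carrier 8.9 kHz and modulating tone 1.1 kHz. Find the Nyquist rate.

AM sidebands sit at fc ± fm = 7.8 kHz and 10 kHz.
Highest-frequency component: 10 kHz.
Nyquist rate = 2 × 10 kHz = 20 kHz.

20 kHz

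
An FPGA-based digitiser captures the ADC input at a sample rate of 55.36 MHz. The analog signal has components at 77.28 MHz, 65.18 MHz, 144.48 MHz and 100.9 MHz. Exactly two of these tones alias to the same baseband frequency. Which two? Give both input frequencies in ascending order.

fs/2 = 27.68 MHz.
77.28 MHz mod fs = 21.92 MHz.
21.92 MHz ≤ fs/2 = 27.68 MHz, appears at 21.92 MHz.
65.18 MHz mod fs = 9.82 MHz.
9.82 MHz ≤ fs/2 = 27.68 MHz, appears at 9.82 MHz.
144.48 MHz mod fs = 33.76 MHz.
33.76 MHz > fs/2 = 27.68 MHz, folds to fs − 33.76 MHz = 21.6 MHz.
100.9 MHz mod fs = 45.54 MHz.
45.54 MHz > fs/2 = 27.68 MHz, folds to fs − 45.54 MHz = 9.82 MHz.
65.18 MHz and 100.9 MHz both map to 9.82 MHz.

65.18 MHz, 100.9 MHz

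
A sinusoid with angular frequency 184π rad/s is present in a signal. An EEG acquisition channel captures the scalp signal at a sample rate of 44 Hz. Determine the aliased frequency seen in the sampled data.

ω = 184π rad/s → f = ω/(2π) = 92 Hz.
92 Hz mod fs = 4 Hz.
4 Hz ≤ fs/2 = 22 Hz, appears at 4 Hz.

4 Hz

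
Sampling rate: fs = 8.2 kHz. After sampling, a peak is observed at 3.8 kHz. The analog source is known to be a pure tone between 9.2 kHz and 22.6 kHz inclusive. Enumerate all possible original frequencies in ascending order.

Frequencies that alias to 3.8 kHz are k·fs ± 3.8 kHz for integer k ≥ 0.
k=0: 3.8 kHz.
k=1: 4.4 kHz, 12 kHz.
k=2: 12.6 kHz, 20.2 kHz.
k=3: 20.8 kHz, 28.4 kHz.
k=4: 29 kHz, 36.6 kHz.
Within [9.2 kHz, 22.6 kHz]: 12 kHz, 12.6 kHz, 20.2 kHz, 20.8 kHz.

12 kHz, 12.6 kHz, 20.2 kHz, 20.8 kHz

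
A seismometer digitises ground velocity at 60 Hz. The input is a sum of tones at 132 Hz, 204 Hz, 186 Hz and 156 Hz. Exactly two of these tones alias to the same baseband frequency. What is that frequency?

fs/2 = 30 Hz.
132 Hz mod fs = 12 Hz.
12 Hz ≤ fs/2 = 30 Hz, appears at 12 Hz.
204 Hz mod fs = 24 Hz.
24 Hz ≤ fs/2 = 30 Hz, appears at 24 Hz.
186 Hz mod fs = 6 Hz.
6 Hz ≤ fs/2 = 30 Hz, appears at 6 Hz.
156 Hz mod fs = 36 Hz.
36 Hz > fs/2 = 30 Hz, folds to fs − 36 Hz = 24 Hz.
156 Hz and 204 Hz both map to 24 Hz.

24 Hz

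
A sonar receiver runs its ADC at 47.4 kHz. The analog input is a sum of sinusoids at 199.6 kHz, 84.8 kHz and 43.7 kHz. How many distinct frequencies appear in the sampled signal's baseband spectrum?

2

fs/2 = 23.7 kHz.
199.6 kHz mod fs = 10 kHz.
10 kHz ≤ fs/2 = 23.7 kHz, appears at 10 kHz.
84.8 kHz mod fs = 37.4 kHz.
37.4 kHz > fs/2 = 23.7 kHz, folds to fs − 37.4 kHz = 10 kHz.
43.7 kHz > fs/2 = 23.7 kHz, folds to fs − 43.7 kHz = 3.7 kHz.
Distinct values: {3.7 kHz, 10 kHz} → 2.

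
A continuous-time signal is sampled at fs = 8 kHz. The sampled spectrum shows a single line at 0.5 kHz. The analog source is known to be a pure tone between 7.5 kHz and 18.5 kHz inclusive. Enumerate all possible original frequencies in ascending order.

Frequencies that alias to 0.5 kHz are k·fs ± 0.5 kHz for integer k ≥ 0.
k=0: 0.5 kHz.
k=1: 7.5 kHz, 8.5 kHz.
k=2: 15.5 kHz, 16.5 kHz.
k=3: 23.5 kHz, 24.5 kHz.
Within [7.5 kHz, 18.5 kHz]: 7.5 kHz, 8.5 kHz, 15.5 kHz, 16.5 kHz.

7.5 kHz, 8.5 kHz, 15.5 kHz, 16.5 kHz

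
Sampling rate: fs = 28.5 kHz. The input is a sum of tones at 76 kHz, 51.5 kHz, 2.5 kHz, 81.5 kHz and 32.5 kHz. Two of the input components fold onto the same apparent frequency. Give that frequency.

4 kHz

fs/2 = 14.25 kHz.
76 kHz mod fs = 19 kHz.
19 kHz > fs/2 = 14.25 kHz, folds to fs − 19 kHz = 9.5 kHz.
51.5 kHz mod fs = 23 kHz.
23 kHz > fs/2 = 14.25 kHz, folds to fs − 23 kHz = 5.5 kHz.
2.5 kHz ≤ fs/2 = 14.25 kHz, passes unchanged.
81.5 kHz mod fs = 24.5 kHz.
24.5 kHz > fs/2 = 14.25 kHz, folds to fs − 24.5 kHz = 4 kHz.
32.5 kHz mod fs = 4 kHz.
4 kHz ≤ fs/2 = 14.25 kHz, appears at 4 kHz.
32.5 kHz and 81.5 kHz both map to 4 kHz.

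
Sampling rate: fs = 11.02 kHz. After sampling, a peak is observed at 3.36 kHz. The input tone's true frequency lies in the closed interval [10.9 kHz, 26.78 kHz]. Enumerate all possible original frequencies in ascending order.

14.38 kHz, 18.68 kHz, 25.4 kHz

Frequencies that alias to 3.36 kHz are k·fs ± 3.36 kHz for integer k ≥ 0.
k=0: 3.36 kHz.
k=1: 7.66 kHz, 14.38 kHz.
k=2: 18.68 kHz, 25.4 kHz.
k=3: 29.7 kHz, 36.42 kHz.
Within [10.9 kHz, 26.78 kHz]: 14.38 kHz, 18.68 kHz, 25.4 kHz.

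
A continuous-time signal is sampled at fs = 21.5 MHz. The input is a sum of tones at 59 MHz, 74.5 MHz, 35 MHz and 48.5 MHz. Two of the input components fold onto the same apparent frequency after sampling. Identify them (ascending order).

48.5 MHz, 59 MHz

fs/2 = 10.75 MHz.
59 MHz mod fs = 16 MHz.
16 MHz > fs/2 = 10.75 MHz, folds to fs − 16 MHz = 5.5 MHz.
74.5 MHz mod fs = 10 MHz.
10 MHz ≤ fs/2 = 10.75 MHz, appears at 10 MHz.
35 MHz mod fs = 13.5 MHz.
13.5 MHz > fs/2 = 10.75 MHz, folds to fs − 13.5 MHz = 8 MHz.
48.5 MHz mod fs = 5.5 MHz.
5.5 MHz ≤ fs/2 = 10.75 MHz, appears at 5.5 MHz.
48.5 MHz and 59 MHz both map to 5.5 MHz.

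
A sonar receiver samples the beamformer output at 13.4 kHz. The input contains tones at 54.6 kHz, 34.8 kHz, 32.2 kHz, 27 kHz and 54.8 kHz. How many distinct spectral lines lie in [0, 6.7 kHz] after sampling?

fs/2 = 6.7 kHz.
54.6 kHz mod fs = 1 kHz.
1 kHz ≤ fs/2 = 6.7 kHz, appears at 1 kHz.
34.8 kHz mod fs = 8 kHz.
8 kHz > fs/2 = 6.7 kHz, folds to fs − 8 kHz = 5.4 kHz.
32.2 kHz mod fs = 5.4 kHz.
5.4 kHz ≤ fs/2 = 6.7 kHz, appears at 5.4 kHz.
27 kHz mod fs = 0.2 kHz.
0.2 kHz ≤ fs/2 = 6.7 kHz, appears at 0.2 kHz.
54.8 kHz mod fs = 1.2 kHz.
1.2 kHz ≤ fs/2 = 6.7 kHz, appears at 1.2 kHz.
Distinct values: {0.2 kHz, 1 kHz, 1.2 kHz, 5.4 kHz} → 4.

4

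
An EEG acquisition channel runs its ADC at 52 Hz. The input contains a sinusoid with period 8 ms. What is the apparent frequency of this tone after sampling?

21 Hz

T = 8 ms → f = 1/T = 125 Hz.
125 Hz mod fs = 21 Hz.
21 Hz ≤ fs/2 = 26 Hz, appears at 21 Hz.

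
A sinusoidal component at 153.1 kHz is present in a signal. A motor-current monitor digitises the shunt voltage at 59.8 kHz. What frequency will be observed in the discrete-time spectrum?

153.1 kHz mod fs = 33.5 kHz.
33.5 kHz > fs/2 = 29.9 kHz, folds to fs − 33.5 kHz = 26.3 kHz.

26.3 kHz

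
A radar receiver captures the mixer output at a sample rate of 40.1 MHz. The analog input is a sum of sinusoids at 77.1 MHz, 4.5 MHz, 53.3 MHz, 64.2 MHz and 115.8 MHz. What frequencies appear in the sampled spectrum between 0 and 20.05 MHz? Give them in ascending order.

3.1 MHz, 4.5 MHz, 13.2 MHz, 16 MHz

fs/2 = 20.05 MHz.
77.1 MHz mod fs = 37 MHz.
37 MHz > fs/2 = 20.05 MHz, folds to fs − 37 MHz = 3.1 MHz.
4.5 MHz ≤ fs/2 = 20.05 MHz, passes unchanged.
53.3 MHz mod fs = 13.2 MHz.
13.2 MHz ≤ fs/2 = 20.05 MHz, appears at 13.2 MHz.
64.2 MHz mod fs = 24.1 MHz.
24.1 MHz > fs/2 = 20.05 MHz, folds to fs − 24.1 MHz = 16 MHz.
115.8 MHz mod fs = 35.6 MHz.
35.6 MHz > fs/2 = 20.05 MHz, folds to fs − 35.6 MHz = 4.5 MHz.
Distinct values: {3.1 MHz, 4.5 MHz, 13.2 MHz, 16 MHz}.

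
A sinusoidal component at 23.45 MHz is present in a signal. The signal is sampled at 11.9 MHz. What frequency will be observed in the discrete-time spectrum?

23.45 MHz mod fs = 11.55 MHz.
11.55 MHz > fs/2 = 5.95 MHz, folds to fs − 11.55 MHz = 0.35 MHz.

0.35 MHz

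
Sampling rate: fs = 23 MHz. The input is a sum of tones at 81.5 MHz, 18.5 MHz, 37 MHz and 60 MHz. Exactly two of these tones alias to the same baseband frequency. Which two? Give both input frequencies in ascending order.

37 MHz, 60 MHz

fs/2 = 11.5 MHz.
81.5 MHz mod fs = 12.5 MHz.
12.5 MHz > fs/2 = 11.5 MHz, folds to fs − 12.5 MHz = 10.5 MHz.
18.5 MHz > fs/2 = 11.5 MHz, folds to fs − 18.5 MHz = 4.5 MHz.
37 MHz mod fs = 14 MHz.
14 MHz > fs/2 = 11.5 MHz, folds to fs − 14 MHz = 9 MHz.
60 MHz mod fs = 14 MHz.
14 MHz > fs/2 = 11.5 MHz, folds to fs − 14 MHz = 9 MHz.
37 MHz and 60 MHz both map to 9 MHz.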